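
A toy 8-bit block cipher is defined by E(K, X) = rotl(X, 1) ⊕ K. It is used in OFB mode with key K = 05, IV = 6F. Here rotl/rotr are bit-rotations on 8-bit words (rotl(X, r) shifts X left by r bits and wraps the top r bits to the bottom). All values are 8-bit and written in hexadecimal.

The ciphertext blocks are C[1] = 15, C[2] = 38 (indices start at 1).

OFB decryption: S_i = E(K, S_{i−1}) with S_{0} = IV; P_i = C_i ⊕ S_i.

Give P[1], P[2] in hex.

P[1]: S = E(K, 6F) = DB; 15 ⊕ DB = CE.
P[2]: S = E(K, DB) = B2; 38 ⊕ B2 = 8A.

P[1] = CE, P[2] = 8A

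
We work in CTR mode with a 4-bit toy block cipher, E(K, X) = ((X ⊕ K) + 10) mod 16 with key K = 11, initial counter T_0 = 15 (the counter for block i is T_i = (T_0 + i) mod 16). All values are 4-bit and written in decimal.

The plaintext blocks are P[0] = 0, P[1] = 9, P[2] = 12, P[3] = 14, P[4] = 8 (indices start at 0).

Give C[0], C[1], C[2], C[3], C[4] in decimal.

C[0] = 14, C[1] = 12, C[2] = 8, C[3] = 13, C[4] = 10

CTR encryption: S_i = E(K, T_i) where T_i is the counter for block i; C_i = P_i ⊕ S_i.
C[0]: T = 15, S = E(K, T) = 14; 0 ⊕ 14 = 14.
C[1]: T = 0, S = E(K, T) = 5; 9 ⊕ 5 = 12.
C[2]: T = 1, S = E(K, T) = 4; 12 ⊕ 4 = 8.
C[3]: T = 2, S = E(K, T) = 3; 14 ⊕ 3 = 13.
C[4]: T = 3, S = E(K, T) = 2; 8 ⊕ 2 = 10.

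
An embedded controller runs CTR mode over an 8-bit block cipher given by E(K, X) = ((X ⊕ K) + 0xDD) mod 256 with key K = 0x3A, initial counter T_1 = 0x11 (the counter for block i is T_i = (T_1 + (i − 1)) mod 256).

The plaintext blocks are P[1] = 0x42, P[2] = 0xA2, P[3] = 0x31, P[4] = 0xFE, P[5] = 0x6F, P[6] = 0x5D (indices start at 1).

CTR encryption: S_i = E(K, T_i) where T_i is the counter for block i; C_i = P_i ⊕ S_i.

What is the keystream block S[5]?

0x0C

C[1]: T = 0x11, S = E(K, T) = 0x08; 0x42 ⊕ 0x08 = 0x4A.
C[2]: T = 0x12, S = E(K, T) = 0x05; 0xA2 ⊕ 0x05 = 0xA7.
C[3]: T = 0x13, S = E(K, T) = 0x06; 0x31 ⊕ 0x06 = 0x37.
C[4]: T = 0x14, S = E(K, T) = 0x0B; 0xFE ⊕ 0x0B = 0xF5.
C[5]: T = 0x15, S = E(K, T) = 0x0C; 0x6F ⊕ 0x0C = 0x63.
So S[5] = 0x0C.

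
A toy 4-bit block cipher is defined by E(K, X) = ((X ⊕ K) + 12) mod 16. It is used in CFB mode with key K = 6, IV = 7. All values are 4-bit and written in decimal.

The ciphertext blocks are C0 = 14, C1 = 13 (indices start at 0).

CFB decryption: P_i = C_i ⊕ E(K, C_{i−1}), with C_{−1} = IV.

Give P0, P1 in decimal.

P0 = 3, P1 = 9

P0: E(K, 7) = 13; 14 ⊕ 13 = 3.
P1: E(K, 14) = 4; 13 ⊕ 4 = 9.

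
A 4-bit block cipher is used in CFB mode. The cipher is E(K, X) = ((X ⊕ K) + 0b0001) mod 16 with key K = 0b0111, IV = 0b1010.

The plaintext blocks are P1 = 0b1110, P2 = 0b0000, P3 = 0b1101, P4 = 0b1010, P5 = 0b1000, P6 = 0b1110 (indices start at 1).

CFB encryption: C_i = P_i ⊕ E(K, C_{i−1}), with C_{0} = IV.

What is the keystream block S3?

0b0000

C1: E(K, 0b1010) = 0b1110; 0b1110 ⊕ 0b1110 = 0b0000.
C2: E(K, 0b0000) = 0b1000; 0b0000 ⊕ 0b1000 = 0b1000.
C3: E(K, 0b1000) = 0b0000; 0b1101 ⊕ 0b0000 = 0b1101.
So S3 = 0b0000.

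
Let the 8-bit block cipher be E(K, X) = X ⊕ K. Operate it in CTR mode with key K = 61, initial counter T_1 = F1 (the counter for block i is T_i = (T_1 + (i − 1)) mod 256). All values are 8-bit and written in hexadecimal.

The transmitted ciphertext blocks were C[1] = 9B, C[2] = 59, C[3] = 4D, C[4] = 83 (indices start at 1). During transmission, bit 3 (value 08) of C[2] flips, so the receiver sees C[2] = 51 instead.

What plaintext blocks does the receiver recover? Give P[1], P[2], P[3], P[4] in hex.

P[1] = 0B, P[2] = C2, P[3] = DF, P[4] = 16

CTR decryption: S_i = E(K, T_i) where T_i is the counter for block i; P_i = C_i ⊕ S_i.
Only C[2] changed, to 51. In CTR, a change in C_i flips the same bit in P_i only; the keystream is unaffected. Decrypting the received ciphertext:
P[1]: T = F1, S = E(K, T) = 90; 9B ⊕ 90 = 0B.
P[2]: T = F2, S = E(K, T) = 93; 51 ⊕ 93 = C2.
P[3]: T = F3, S = E(K, T) = 92; 4D ⊕ 92 = DF.
P[4]: T = F4, S = E(K, T) = 95; 83 ⊕ 95 = 16.
Blocks that differ from the original plaintext: P[2].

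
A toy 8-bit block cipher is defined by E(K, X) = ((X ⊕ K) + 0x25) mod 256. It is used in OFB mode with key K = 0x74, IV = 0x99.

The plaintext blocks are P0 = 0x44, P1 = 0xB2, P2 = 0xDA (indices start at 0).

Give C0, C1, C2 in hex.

OFB encryption: S_i = E(K, S_{i−1}) with S_{−1} = IV; C_i = P_i ⊕ S_i.
C0: S = E(K, 0x99) = 0x12; 0x44 ⊕ 0x12 = 0x56.
C1: S = E(K, 0x12) = 0x8B; 0xB2 ⊕ 0x8B = 0x39.
C2: S = E(K, 0x8B) = 0x24; 0xDA ⊕ 0x24 = 0xFE.

C0 = 0x56, C1 = 0x39, C2 = 0xFE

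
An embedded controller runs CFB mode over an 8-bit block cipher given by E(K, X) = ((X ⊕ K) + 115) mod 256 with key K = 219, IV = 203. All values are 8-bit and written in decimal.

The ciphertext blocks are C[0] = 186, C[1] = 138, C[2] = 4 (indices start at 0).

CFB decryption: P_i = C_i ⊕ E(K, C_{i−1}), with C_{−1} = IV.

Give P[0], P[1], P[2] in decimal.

P[0]: E(K, 203) = 131; 186 ⊕ 131 = 57.
P[1]: E(K, 186) = 212; 138 ⊕ 212 = 94.
P[2]: E(K, 138) = 196; 4 ⊕ 196 = 192.

P[0] = 57, P[1] = 94, P[2] = 192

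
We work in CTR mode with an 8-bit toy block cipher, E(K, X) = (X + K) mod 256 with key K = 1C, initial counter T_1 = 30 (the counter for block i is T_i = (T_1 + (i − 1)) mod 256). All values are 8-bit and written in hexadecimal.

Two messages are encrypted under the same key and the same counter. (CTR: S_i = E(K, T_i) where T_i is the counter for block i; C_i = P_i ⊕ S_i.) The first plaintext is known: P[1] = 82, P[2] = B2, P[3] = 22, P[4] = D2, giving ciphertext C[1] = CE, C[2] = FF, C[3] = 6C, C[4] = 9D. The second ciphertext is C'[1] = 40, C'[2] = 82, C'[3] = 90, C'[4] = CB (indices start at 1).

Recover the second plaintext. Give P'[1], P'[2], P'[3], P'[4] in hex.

P'[1] = 0C, P'[2] = CF, P'[3] = DE, P'[4] = 84

In CTR with a reused counter, both messages share the same keystream S_i, so C_i ⊕ C'_i = P_i ⊕ P'_i and thus P'_i = P_i ⊕ C_i ⊕ C'_i.
P'[1]: 82 ⊕ CE ⊕ 40 = 0C.
P'[2]: B2 ⊕ FF ⊕ 82 = CF.
P'[3]: 22 ⊕ 6C ⊕ 90 = DE.
P'[4]: D2 ⊕ 9D ⊕ CB = 84.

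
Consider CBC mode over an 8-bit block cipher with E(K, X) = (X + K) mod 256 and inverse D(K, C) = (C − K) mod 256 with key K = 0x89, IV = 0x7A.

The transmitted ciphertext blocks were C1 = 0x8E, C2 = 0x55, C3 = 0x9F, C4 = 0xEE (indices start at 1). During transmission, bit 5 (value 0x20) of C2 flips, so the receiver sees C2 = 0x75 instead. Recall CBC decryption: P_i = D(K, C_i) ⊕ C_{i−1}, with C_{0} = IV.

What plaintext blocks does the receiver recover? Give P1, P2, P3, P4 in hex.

P1 = 0x7F, P2 = 0x62, P3 = 0x63, P4 = 0xFA

Only C2 changed, to 0x75. In CBC, a change in C_i garbles P_i and flips the same bit in P_{i+1}. Decrypting the received ciphertext:
P1: D(K, 0x8E) = 0x05; 0x05 ⊕ 0x7A = 0x7F.
P2: D(K, 0x75) = 0xEC; 0xEC ⊕ 0x8E = 0x62.
P3: D(K, 0x9F) = 0x16; 0x16 ⊕ 0x75 = 0x63.
P4: D(K, 0xEE) = 0x65; 0x65 ⊕ 0x9F = 0xFA.
Blocks that differ from the original plaintext: P2, P3.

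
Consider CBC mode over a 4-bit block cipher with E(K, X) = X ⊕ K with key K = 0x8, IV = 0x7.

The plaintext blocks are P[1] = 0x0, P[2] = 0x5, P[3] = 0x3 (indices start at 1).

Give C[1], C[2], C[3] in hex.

C[1] = 0xF, C[2] = 0x2, C[3] = 0x9

CBC encryption: C_i = E(K, P_i ⊕ C_{i−1}), with C_{0} = IV.
C[1]: P[1] ⊕ 0x7 = 0x7; E(K, 0x7) = 0xF.
C[2]: P[2] ⊕ 0xF = 0xA; E(K, 0xA) = 0x2.
C[3]: P[3] ⊕ 0x2 = 0x1; E(K, 0x1) = 0x9.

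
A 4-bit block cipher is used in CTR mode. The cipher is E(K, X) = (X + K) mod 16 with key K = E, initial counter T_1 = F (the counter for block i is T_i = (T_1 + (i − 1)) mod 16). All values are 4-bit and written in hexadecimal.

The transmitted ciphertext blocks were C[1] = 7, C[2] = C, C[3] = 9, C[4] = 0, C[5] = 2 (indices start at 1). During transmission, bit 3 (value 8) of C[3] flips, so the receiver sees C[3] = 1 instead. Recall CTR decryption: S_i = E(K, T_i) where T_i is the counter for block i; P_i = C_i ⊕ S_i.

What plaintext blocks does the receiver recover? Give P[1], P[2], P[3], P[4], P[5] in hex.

Only C[3] changed, to 1. In CTR, a change in C_i flips the same bit in P_i only; the keystream is unaffected. Decrypting the received ciphertext:
P[1]: T = F, S = E(K, T) = D; 7 ⊕ D = A.
P[2]: T = 0, S = E(K, T) = E; C ⊕ E = 2.
P[3]: T = 1, S = E(K, T) = F; 1 ⊕ F = E.
P[4]: T = 2, S = E(K, T) = 0; 0 ⊕ 0 = 0.
P[5]: T = 3, S = E(K, T) = 1; 2 ⊕ 1 = 3.
Blocks that differ from the original plaintext: P[3].

P[1] = A, P[2] = 2, P[3] = E, P[4] = 0, P[5] = 3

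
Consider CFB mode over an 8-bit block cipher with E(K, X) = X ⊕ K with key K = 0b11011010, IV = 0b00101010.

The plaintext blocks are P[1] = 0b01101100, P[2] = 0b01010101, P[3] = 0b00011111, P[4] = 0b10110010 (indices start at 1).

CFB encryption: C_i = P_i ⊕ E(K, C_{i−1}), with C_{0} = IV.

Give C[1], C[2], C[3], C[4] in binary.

C[1] = 0b10011100, C[2] = 0b00010011, C[3] = 0b11010110, C[4] = 0b10111110

C[1]: E(K, 0b00101010) = 0b11110000; 0b01101100 ⊕ 0b11110000 = 0b10011100.
C[2]: E(K, 0b10011100) = 0b01000110; 0b01010101 ⊕ 0b01000110 = 0b00010011.
C[3]: E(K, 0b00010011) = 0b11001001; 0b00011111 ⊕ 0b11001001 = 0b11010110.
C[4]: E(K, 0b11010110) = 0b00001100; 0b10110010 ⊕ 0b00001100 = 0b10111110.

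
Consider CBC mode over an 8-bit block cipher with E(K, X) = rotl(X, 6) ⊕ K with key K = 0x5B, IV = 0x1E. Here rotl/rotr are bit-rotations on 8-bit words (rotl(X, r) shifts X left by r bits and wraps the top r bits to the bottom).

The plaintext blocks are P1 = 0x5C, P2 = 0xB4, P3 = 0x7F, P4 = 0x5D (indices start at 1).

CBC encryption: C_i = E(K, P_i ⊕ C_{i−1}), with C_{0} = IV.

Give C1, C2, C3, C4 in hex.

C1 = 0xCB, C2 = 0x84, C3 = 0xA5, C4 = 0x65

C1: P1 ⊕ 0x1E = 0x42; E(K, 0x42) = 0xCB.
C2: P2 ⊕ 0xCB = 0x7F; E(K, 0x7F) = 0x84.
C3: P3 ⊕ 0x84 = 0xFB; E(K, 0xFB) = 0xA5.
C4: P4 ⊕ 0xA5 = 0xF8; E(K, 0xF8) = 0x65.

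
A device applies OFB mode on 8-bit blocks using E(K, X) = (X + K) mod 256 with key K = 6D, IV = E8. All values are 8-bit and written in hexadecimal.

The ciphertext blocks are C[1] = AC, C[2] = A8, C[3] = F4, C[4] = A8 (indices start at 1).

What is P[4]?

OFB decryption: S_i = E(K, S_{i−1}) with S_{0} = IV; P_i = C_i ⊕ S_i.
P[1]: S = E(K, E8) = 55; AC ⊕ 55 = F9.
P[2]: S = E(K, 55) = C2; A8 ⊕ C2 = 6A.
P[3]: S = E(K, C2) = 2F; F4 ⊕ 2F = DB.
P[4]: S = E(K, 2F) = 9C; A8 ⊕ 9C = 34.

P[4] = 34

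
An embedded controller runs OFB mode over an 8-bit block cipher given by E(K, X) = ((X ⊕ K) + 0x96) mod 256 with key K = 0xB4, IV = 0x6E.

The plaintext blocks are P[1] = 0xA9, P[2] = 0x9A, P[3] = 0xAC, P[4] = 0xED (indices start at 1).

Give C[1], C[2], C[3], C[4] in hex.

OFB encryption: S_i = E(K, S_{i−1}) with S_{0} = IV; C_i = P_i ⊕ S_i.
C[1]: S = E(K, 0x6E) = 0x70; 0xA9 ⊕ 0x70 = 0xD9.
C[2]: S = E(K, 0x70) = 0x5A; 0x9A ⊕ 0x5A = 0xC0.
C[3]: S = E(K, 0x5A) = 0x84; 0xAC ⊕ 0x84 = 0x28.
C[4]: S = E(K, 0x84) = 0xC6; 0xED ⊕ 0xC6 = 0x2B.

C[1] = 0xD9, C[2] = 0xC0, C[3] = 0x28, C[4] = 0x2B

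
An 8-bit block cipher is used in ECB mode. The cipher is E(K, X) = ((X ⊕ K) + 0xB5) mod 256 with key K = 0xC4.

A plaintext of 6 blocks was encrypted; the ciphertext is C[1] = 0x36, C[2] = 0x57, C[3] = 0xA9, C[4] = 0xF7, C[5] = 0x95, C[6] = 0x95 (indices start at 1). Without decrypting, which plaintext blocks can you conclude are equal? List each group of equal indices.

P[5] = P[6]

ECB encrypts each block independently with the same key, so equal ciphertext blocks imply equal plaintext blocks.
C[5] = C[6] = 0x95, so P[5] = P[6].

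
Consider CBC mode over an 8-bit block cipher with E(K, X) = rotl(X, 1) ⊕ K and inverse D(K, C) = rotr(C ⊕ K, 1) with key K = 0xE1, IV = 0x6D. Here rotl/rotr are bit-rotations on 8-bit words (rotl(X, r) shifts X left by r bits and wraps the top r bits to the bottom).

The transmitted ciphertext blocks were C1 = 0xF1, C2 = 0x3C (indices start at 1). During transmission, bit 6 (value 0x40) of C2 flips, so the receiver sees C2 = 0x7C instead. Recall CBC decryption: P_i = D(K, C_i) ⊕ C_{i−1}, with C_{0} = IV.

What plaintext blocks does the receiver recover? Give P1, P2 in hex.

Only C2 changed, to 0x7C. In CBC, a change in C_i garbles P_i and flips the same bit in P_{i+1}. Decrypting the received ciphertext:
P1: D(K, 0xF1) = 0x08; 0x08 ⊕ 0x6D = 0x65.
P2: D(K, 0x7C) = 0xCE; 0xCE ⊕ 0xF1 = 0x3F.
Blocks that differ from the original plaintext: P2.

P1 = 0x65, P2 = 0x3F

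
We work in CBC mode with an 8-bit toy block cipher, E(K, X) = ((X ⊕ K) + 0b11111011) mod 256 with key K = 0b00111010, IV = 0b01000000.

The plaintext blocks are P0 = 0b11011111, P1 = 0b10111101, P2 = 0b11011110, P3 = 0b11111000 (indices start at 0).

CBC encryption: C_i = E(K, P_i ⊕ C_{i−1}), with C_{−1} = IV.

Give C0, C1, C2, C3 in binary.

C0 = 0b10100000, C1 = 0b00100010, C2 = 0b11000001, C3 = 0b11111110

C0: P0 ⊕ 0b01000000 = 0b10011111; E(K, 0b10011111) = 0b10100000.
C1: P1 ⊕ 0b10100000 = 0b00011101; E(K, 0b00011101) = 0b00100010.
C2: P2 ⊕ 0b00100010 = 0b11111100; E(K, 0b11111100) = 0b11000001.
C3: P3 ⊕ 0b11000001 = 0b00111001; E(K, 0b00111001) = 0b11111110.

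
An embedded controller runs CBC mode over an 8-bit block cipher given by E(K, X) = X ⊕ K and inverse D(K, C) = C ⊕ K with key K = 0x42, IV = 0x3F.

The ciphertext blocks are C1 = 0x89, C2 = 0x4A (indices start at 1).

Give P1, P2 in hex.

P1 = 0xF4, P2 = 0x81

CBC decryption: P_i = D(K, C_i) ⊕ C_{i−1}, with C_{0} = IV.
P1: D(K, 0x89) = 0xCB; 0xCB ⊕ 0x3F = 0xF4.
P2: D(K, 0x4A) = 0x08; 0x08 ⊕ 0x89 = 0x81.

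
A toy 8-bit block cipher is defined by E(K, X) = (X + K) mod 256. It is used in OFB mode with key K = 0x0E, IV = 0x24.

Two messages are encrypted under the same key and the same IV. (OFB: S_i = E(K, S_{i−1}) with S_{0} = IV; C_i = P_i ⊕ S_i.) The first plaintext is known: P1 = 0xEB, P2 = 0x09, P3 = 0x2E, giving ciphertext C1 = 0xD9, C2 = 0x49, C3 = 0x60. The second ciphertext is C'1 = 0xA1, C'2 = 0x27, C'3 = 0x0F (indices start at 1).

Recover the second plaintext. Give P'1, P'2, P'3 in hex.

In OFB with a reused IV, both messages share the same keystream S_i, so C_i ⊕ C'_i = P_i ⊕ P'_i and thus P'_i = P_i ⊕ C_i ⊕ C'_i.
P'1: 0xEB ⊕ 0xD9 ⊕ 0xA1 = 0x93.
P'2: 0x09 ⊕ 0x49 ⊕ 0x27 = 0x67.
P'3: 0x2E ⊕ 0x60 ⊕ 0x0F = 0x41.

P'1 = 0x93, P'2 = 0x67, P'3 = 0x41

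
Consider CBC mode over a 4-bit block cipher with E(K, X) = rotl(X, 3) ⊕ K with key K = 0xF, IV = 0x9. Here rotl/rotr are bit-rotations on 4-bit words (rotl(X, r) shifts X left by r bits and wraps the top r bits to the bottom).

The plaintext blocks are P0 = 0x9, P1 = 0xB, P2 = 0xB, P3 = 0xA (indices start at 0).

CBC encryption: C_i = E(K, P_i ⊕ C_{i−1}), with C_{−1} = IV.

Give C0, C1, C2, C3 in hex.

C0 = 0xF, C1 = 0xD, C2 = 0xC, C3 = 0xC

C0: P0 ⊕ 0x9 = 0x0; E(K, 0x0) = 0xF.
C1: P1 ⊕ 0xF = 0x4; E(K, 0x4) = 0xD.
C2: P2 ⊕ 0xD = 0x6; E(K, 0x6) = 0xC.
C3: P3 ⊕ 0xC = 0x6; E(K, 0x6) = 0xC.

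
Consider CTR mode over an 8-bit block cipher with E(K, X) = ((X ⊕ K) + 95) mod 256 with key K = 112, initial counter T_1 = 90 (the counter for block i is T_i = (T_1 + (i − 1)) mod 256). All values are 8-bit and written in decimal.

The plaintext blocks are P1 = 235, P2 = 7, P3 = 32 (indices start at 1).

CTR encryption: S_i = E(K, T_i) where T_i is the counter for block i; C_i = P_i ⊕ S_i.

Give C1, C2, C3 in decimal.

C1: T = 90, S = E(K, T) = 137; 235 ⊕ 137 = 98.
C2: T = 91, S = E(K, T) = 138; 7 ⊕ 138 = 141.
C3: T = 92, S = E(K, T) = 139; 32 ⊕ 139 = 171.

C1 = 98, C2 = 141, C3 = 171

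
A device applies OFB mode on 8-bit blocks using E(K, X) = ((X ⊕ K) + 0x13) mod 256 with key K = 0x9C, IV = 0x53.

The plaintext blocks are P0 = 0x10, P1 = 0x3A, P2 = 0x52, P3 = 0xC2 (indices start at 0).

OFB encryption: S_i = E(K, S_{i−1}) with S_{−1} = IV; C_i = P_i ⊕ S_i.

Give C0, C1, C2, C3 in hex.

C0: S = E(K, 0x53) = 0xE2; 0x10 ⊕ 0xE2 = 0xF2.
C1: S = E(K, 0xE2) = 0x91; 0x3A ⊕ 0x91 = 0xAB.
C2: S = E(K, 0x91) = 0x20; 0x52 ⊕ 0x20 = 0x72.
C3: S = E(K, 0x20) = 0xCF; 0xC2 ⊕ 0xCF = 0x0D.

C0 = 0xF2, C1 = 0xAB, C2 = 0x72, C3 = 0x0D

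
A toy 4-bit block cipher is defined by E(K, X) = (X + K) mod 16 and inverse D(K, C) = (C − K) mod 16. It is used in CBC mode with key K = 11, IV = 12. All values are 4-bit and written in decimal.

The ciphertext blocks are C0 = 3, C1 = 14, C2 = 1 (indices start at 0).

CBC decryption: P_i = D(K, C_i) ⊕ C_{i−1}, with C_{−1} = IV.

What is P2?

P2 = 8

P2: D(K, 1) = 6; 6 ⊕ 14 = 8.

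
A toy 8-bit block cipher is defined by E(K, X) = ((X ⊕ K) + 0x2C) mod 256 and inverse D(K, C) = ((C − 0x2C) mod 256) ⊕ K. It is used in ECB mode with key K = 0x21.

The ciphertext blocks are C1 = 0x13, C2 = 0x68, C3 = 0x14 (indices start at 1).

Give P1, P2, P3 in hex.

ECB decryption: P_i = D(K, C_i).
P1: D(K, 0x13) = 0xC6.
P2: D(K, 0x68) = 0x1D.
P3: D(K, 0x14) = 0xC9.

P1 = 0xC6, P2 = 0x1D, P3 = 0xC9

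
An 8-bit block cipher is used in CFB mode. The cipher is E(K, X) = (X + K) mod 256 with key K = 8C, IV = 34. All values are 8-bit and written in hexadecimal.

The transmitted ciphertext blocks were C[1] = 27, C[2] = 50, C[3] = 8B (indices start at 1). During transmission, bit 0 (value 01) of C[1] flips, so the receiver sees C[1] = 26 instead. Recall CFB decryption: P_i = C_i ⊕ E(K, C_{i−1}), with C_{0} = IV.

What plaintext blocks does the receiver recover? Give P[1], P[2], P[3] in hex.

P[1] = E6, P[2] = E2, P[3] = 57

Only C[1] changed, to 26. In CFB, a change in C_i flips the same bit in P_i and garbles P_{i+1}. Decrypting the received ciphertext:
P[1]: E(K, 34) = C0; 26 ⊕ C0 = E6.
P[2]: E(K, 26) = B2; 50 ⊕ B2 = E2.
P[3]: E(K, 50) = DC; 8B ⊕ DC = 57.
Blocks that differ from the original plaintext: P[1], P[2].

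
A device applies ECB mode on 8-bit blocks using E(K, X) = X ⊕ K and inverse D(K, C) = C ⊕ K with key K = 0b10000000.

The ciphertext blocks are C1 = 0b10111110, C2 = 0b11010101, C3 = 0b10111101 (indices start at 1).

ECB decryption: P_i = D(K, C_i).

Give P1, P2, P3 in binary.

P1 = 0b00111110, P2 = 0b01010101, P3 = 0b00111101

P1: D(K, 0b10111110) = 0b00111110.
P2: D(K, 0b11010101) = 0b01010101.
P3: D(K, 0b10111101) = 0b00111101.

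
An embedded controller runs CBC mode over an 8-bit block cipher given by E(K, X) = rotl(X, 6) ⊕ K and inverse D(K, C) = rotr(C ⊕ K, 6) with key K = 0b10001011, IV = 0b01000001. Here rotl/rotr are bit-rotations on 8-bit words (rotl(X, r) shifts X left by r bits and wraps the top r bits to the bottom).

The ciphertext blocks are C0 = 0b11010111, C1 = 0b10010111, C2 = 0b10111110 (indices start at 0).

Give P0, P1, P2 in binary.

P0 = 0b00110000, P1 = 0b10100111, P2 = 0b01000011

CBC decryption: P_i = D(K, C_i) ⊕ C_{i−1}, with C_{−1} = IV.
P0: D(K, 0b11010111) = 0b01110001; 0b01110001 ⊕ 0b01000001 = 0b00110000.
P1: D(K, 0b10010111) = 0b01110000; 0b01110000 ⊕ 0b11010111 = 0b10100111.
P2: D(K, 0b10111110) = 0b11010100; 0b11010100 ⊕ 0b10010111 = 0b01000011.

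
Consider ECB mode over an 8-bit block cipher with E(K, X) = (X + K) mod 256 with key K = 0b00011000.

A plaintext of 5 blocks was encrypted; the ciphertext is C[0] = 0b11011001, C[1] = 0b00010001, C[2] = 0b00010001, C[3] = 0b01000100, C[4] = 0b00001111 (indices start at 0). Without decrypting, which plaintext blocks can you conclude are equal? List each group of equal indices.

ECB encrypts each block independently with the same key, so equal ciphertext blocks imply equal plaintext blocks.
C[1] = C[2] = 0b00010001, so P[1] = P[2].

P[1] = P[2]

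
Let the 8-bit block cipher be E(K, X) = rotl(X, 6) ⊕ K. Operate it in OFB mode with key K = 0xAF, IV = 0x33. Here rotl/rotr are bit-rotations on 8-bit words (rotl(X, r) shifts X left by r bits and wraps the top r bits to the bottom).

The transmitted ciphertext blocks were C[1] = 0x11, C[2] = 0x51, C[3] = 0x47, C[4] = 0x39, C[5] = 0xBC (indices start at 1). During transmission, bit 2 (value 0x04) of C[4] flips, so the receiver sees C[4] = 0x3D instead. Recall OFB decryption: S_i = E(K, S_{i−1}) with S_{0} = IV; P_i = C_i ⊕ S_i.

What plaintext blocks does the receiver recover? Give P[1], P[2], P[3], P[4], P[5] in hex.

Only C[4] changed, to 0x3D. In OFB, a change in C_i flips the same bit in P_i only; the keystream is unaffected. Decrypting the received ciphertext:
P[1]: S = E(K, 0x33) = 0x63; 0x11 ⊕ 0x63 = 0x72.
P[2]: S = E(K, 0x63) = 0x77; 0x51 ⊕ 0x77 = 0x26.
P[3]: S = E(K, 0x77) = 0x72; 0x47 ⊕ 0x72 = 0x35.
P[4]: S = E(K, 0x72) = 0x33; 0x3D ⊕ 0x33 = 0x0E.
P[5]: S = E(K, 0x33) = 0x63; 0xBC ⊕ 0x63 = 0xDF.
Blocks that differ from the original plaintext: P[4].

P[1] = 0x72, P[2] = 0x26, P[3] = 0x35, P[4] = 0x0E, P[5] = 0xDF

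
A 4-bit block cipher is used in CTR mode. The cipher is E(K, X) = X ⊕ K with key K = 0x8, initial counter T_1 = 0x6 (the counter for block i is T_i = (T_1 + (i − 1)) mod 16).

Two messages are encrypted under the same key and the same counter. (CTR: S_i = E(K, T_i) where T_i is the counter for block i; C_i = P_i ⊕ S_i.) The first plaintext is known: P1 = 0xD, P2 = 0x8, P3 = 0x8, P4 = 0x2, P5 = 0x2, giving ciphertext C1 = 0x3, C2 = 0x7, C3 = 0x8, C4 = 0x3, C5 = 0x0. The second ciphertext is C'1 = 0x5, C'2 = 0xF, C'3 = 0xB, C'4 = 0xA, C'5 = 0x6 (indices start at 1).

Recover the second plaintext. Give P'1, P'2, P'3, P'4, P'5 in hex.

In CTR with a reused counter, both messages share the same keystream S_i, so C_i ⊕ C'_i = P_i ⊕ P'_i and thus P'_i = P_i ⊕ C_i ⊕ C'_i.
P'1: 0xD ⊕ 0x3 ⊕ 0x5 = 0xB.
P'2: 0x8 ⊕ 0x7 ⊕ 0xF = 0x0.
P'3: 0x8 ⊕ 0x8 ⊕ 0xB = 0xB.
P'4: 0x2 ⊕ 0x3 ⊕ 0xA = 0xB.
P'5: 0x2 ⊕ 0x0 ⊕ 0x6 = 0x4.

P'1 = 0xB, P'2 = 0x0, P'3 = 0xB, P'4 = 0xB, P'5 = 0x4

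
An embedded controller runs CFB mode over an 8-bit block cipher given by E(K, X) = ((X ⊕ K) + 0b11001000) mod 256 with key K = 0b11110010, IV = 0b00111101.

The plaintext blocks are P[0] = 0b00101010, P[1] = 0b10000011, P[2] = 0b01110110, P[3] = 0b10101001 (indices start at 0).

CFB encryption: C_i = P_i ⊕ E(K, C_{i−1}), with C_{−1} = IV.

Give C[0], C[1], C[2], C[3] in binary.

C[0] = 0b10111101, C[1] = 0b10010100, C[2] = 0b01011000, C[3] = 0b11011011

C[0]: E(K, 0b00111101) = 0b10010111; 0b00101010 ⊕ 0b10010111 = 0b10111101.
C[1]: E(K, 0b10111101) = 0b00010111; 0b10000011 ⊕ 0b00010111 = 0b10010100.
C[2]: E(K, 0b10010100) = 0b00101110; 0b01110110 ⊕ 0b00101110 = 0b01011000.
C[3]: E(K, 0b01011000) = 0b01110010; 0b10101001 ⊕ 0b01110010 = 0b11011011.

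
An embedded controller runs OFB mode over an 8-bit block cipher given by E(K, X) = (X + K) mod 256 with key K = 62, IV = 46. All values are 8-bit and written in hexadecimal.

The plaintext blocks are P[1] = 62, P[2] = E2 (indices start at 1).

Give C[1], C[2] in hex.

OFB encryption: S_i = E(K, S_{i−1}) with S_{0} = IV; C_i = P_i ⊕ S_i.
C[1]: S = E(K, 46) = A8; 62 ⊕ A8 = CA.
C[2]: S = E(K, A8) = 0A; E2 ⊕ 0A = E8.

C[1] = CA, C[2] = E8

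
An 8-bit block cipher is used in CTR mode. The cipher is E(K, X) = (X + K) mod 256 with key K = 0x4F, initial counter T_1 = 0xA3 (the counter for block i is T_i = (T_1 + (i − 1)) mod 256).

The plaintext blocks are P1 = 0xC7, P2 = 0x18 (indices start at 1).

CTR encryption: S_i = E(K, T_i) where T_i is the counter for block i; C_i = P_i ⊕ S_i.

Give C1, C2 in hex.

C1 = 0x35, C2 = 0xEB

C1: T = 0xA3, S = E(K, T) = 0xF2; 0xC7 ⊕ 0xF2 = 0x35.
C2: T = 0xA4, S = E(K, T) = 0xF3; 0x18 ⊕ 0xF3 = 0xEB.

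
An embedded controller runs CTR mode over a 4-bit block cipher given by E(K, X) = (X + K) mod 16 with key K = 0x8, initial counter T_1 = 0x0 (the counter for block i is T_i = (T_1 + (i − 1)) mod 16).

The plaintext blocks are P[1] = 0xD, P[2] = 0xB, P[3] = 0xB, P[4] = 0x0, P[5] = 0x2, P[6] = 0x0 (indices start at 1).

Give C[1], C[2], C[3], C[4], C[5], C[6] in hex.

CTR encryption: S_i = E(K, T_i) where T_i is the counter for block i; C_i = P_i ⊕ S_i.
C[1]: T = 0x0, S = E(K, T) = 0x8; 0xD ⊕ 0x8 = 0x5.
C[2]: T = 0x1, S = E(K, T) = 0x9; 0xB ⊕ 0x9 = 0x2.
C[3]: T = 0x2, S = E(K, T) = 0xA; 0xB ⊕ 0xA = 0x1.
C[4]: T = 0x3, S = E(K, T) = 0xB; 0x0 ⊕ 0xB = 0xB.
C[5]: T = 0x4, S = E(K, T) = 0xC; 0x2 ⊕ 0xC = 0xE.
C[6]: T = 0x5, S = E(K, T) = 0xD; 0x0 ⊕ 0xD = 0xD.

C[1] = 0x5, C[2] = 0x2, C[3] = 0x1, C[4] = 0xB, C[5] = 0xE, C[6] = 0xD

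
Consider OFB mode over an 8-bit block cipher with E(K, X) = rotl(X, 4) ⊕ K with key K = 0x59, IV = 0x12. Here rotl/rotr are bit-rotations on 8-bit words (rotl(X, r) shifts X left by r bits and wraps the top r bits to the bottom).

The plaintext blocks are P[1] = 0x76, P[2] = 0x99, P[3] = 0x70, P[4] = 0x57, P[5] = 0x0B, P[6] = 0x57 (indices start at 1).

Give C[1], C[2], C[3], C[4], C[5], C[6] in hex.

C[1] = 0x0E, C[2] = 0x47, C[3] = 0xC4, C[4] = 0x45, C[5] = 0x73, C[6] = 0x89

OFB encryption: S_i = E(K, S_{i−1}) with S_{0} = IV; C_i = P_i ⊕ S_i.
C[1]: S = E(K, 0x12) = 0x78; 0x76 ⊕ 0x78 = 0x0E.
C[2]: S = E(K, 0x78) = 0xDE; 0x99 ⊕ 0xDE = 0x47.
C[3]: S = E(K, 0xDE) = 0xB4; 0x70 ⊕ 0xB4 = 0xC4.
C[4]: S = E(K, 0xB4) = 0x12; 0x57 ⊕ 0x12 = 0x45.
C[5]: S = E(K, 0x12) = 0x78; 0x0B ⊕ 0x78 = 0x73.
C[6]: S = E(K, 0x78) = 0xDE; 0x57 ⊕ 0xDE = 0x89.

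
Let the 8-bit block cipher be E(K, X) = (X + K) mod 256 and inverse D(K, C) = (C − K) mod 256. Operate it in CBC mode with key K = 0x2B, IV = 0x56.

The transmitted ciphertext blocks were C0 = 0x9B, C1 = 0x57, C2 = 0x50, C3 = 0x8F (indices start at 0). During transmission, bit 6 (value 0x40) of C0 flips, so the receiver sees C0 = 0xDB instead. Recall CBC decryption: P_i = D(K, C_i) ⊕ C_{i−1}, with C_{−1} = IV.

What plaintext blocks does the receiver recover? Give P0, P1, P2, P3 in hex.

Only C0 changed, to 0xDB. In CBC, a change in C_i garbles P_i and flips the same bit in P_{i+1}. Decrypting the received ciphertext:
P0: D(K, 0xDB) = 0xB0; 0xB0 ⊕ 0x56 = 0xE6.
P1: D(K, 0x57) = 0x2C; 0x2C ⊕ 0xDB = 0xF7.
P2: D(K, 0x50) = 0x25; 0x25 ⊕ 0x57 = 0x72.
P3: D(K, 0x8F) = 0x64; 0x64 ⊕ 0x50 = 0x34.
Blocks that differ from the original plaintext: P0, P1.

P0 = 0xE6, P1 = 0xF7, P2 = 0x72, P3 = 0x34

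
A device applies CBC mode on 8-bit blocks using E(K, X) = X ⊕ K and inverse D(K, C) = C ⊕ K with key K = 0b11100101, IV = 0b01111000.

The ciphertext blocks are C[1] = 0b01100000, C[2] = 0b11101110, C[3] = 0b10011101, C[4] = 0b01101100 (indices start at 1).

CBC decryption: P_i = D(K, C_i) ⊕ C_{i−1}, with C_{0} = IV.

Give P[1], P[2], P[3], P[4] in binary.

P[1] = 0b11111101, P[2] = 0b01101011, P[3] = 0b10010110, P[4] = 0b00010100

P[1]: D(K, 0b01100000) = 0b10000101; 0b10000101 ⊕ 0b01111000 = 0b11111101.
P[2]: D(K, 0b11101110) = 0b00001011; 0b00001011 ⊕ 0b01100000 = 0b01101011.
P[3]: D(K, 0b10011101) = 0b01111000; 0b01111000 ⊕ 0b11101110 = 0b10010110.
P[4]: D(K, 0b01101100) = 0b10001001; 0b10001001 ⊕ 0b10011101 = 0b00010100.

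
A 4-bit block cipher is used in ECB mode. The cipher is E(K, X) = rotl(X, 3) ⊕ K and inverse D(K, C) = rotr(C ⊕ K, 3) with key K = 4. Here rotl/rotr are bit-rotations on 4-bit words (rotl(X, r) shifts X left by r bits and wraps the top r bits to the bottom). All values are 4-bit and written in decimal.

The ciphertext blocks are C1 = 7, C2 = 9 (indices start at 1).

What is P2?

P2 = 11

ECB decryption: P_i = D(K, C_i).
P2: D(K, 9) = 11.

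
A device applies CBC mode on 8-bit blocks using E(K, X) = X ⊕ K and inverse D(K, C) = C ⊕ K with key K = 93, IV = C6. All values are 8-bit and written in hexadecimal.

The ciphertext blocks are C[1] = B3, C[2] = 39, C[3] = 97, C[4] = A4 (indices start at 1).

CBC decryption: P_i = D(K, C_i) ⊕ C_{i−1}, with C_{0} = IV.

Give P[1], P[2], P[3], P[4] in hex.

P[1]: D(K, B3) = 20; 20 ⊕ C6 = E6.
P[2]: D(K, 39) = AA; AA ⊕ B3 = 19.
P[3]: D(K, 97) = 04; 04 ⊕ 39 = 3D.
P[4]: D(K, A4) = 37; 37 ⊕ 97 = A0.

P[1] = E6, P[2] = 19, P[3] = 3D, P[4] = A0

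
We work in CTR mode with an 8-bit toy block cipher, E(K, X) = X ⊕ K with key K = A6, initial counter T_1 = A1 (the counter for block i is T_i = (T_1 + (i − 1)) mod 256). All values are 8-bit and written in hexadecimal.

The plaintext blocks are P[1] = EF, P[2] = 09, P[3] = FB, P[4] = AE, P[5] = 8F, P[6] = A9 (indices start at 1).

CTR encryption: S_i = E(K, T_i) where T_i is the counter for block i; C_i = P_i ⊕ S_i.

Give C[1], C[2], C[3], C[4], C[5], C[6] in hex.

C[1] = E8, C[2] = 0D, C[3] = FE, C[4] = AC, C[5] = 8C, C[6] = A9

C[1]: T = A1, S = E(K, T) = 07; EF ⊕ 07 = E8.
C[2]: T = A2, S = E(K, T) = 04; 09 ⊕ 04 = 0D.
C[3]: T = A3, S = E(K, T) = 05; FB ⊕ 05 = FE.
C[4]: T = A4, S = E(K, T) = 02; AE ⊕ 02 = AC.
C[5]: T = A5, S = E(K, T) = 03; 8F ⊕ 03 = 8C.
C[6]: T = A6, S = E(K, T) = 00; A9 ⊕ 00 = A9.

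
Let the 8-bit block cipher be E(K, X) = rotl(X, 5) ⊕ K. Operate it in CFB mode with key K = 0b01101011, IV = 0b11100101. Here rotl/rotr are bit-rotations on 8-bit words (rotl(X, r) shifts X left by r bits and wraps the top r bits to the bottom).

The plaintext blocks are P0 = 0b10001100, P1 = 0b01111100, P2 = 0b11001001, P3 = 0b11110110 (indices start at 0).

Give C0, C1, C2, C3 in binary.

CFB encryption: C_i = P_i ⊕ E(K, C_{i−1}), with C_{−1} = IV.
C0: E(K, 0b11100101) = 0b11010111; 0b10001100 ⊕ 0b11010111 = 0b01011011.
C1: E(K, 0b01011011) = 0b00000000; 0b01111100 ⊕ 0b00000000 = 0b01111100.
C2: E(K, 0b01111100) = 0b11100100; 0b11001001 ⊕ 0b11100100 = 0b00101101.
C3: E(K, 0b00101101) = 0b11001110; 0b11110110 ⊕ 0b11001110 = 0b00111000.

C0 = 0b01011011, C1 = 0b01111100, C2 = 0b00101101, C3 = 0b00111000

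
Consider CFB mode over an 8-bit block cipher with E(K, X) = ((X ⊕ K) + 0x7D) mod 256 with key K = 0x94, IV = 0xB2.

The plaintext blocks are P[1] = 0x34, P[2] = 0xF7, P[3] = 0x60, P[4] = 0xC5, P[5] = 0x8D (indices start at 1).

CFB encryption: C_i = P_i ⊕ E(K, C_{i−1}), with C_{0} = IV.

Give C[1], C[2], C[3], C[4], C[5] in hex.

C[1]: E(K, 0xB2) = 0xA3; 0x34 ⊕ 0xA3 = 0x97.
C[2]: E(K, 0x97) = 0x80; 0xF7 ⊕ 0x80 = 0x77.
C[3]: E(K, 0x77) = 0x60; 0x60 ⊕ 0x60 = 0x00.
C[4]: E(K, 0x00) = 0x11; 0xC5 ⊕ 0x11 = 0xD4.
C[5]: E(K, 0xD4) = 0xBD; 0x8D ⊕ 0xBD = 0x30.

C[1] = 0x97, C[2] = 0x77, C[3] = 0x00, C[4] = 0xD4, C[5] = 0x30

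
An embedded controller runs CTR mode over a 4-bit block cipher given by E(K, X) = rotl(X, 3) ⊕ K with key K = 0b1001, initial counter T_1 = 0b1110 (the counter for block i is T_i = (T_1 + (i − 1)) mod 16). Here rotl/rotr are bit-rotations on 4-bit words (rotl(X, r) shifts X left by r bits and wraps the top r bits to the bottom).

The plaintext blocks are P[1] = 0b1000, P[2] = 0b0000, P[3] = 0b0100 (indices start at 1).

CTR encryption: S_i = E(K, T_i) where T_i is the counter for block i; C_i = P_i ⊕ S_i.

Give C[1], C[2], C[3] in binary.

C[1] = 0b0110, C[2] = 0b0110, C[3] = 0b1101

C[1]: T = 0b1110, S = E(K, T) = 0b1110; 0b1000 ⊕ 0b1110 = 0b0110.
C[2]: T = 0b1111, S = E(K, T) = 0b0110; 0b0000 ⊕ 0b0110 = 0b0110.
C[3]: T = 0b0000, S = E(K, T) = 0b1001; 0b0100 ⊕ 0b1001 = 0b1101.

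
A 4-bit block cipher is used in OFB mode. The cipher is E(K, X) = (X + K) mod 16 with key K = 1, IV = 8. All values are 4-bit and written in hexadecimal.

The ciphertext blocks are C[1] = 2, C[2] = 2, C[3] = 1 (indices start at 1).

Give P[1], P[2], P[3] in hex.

OFB decryption: S_i = E(K, S_{i−1}) with S_{0} = IV; P_i = C_i ⊕ S_i.
P[1]: S = E(K, 8) = 9; 2 ⊕ 9 = B.
P[2]: S = E(K, 9) = A; 2 ⊕ A = 8.
P[3]: S = E(K, A) = B; 1 ⊕ B = A.

P[1] = B, P[2] = 8, P[3] = A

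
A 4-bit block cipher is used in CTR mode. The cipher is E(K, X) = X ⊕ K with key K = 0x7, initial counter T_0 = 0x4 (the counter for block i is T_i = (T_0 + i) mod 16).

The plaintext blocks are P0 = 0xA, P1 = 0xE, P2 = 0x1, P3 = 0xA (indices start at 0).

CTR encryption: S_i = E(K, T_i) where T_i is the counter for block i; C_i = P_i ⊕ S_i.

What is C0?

C0 = 0x9

C0: T = 0x4, S = E(K, T) = 0x3; 0xA ⊕ 0x3 = 0x9.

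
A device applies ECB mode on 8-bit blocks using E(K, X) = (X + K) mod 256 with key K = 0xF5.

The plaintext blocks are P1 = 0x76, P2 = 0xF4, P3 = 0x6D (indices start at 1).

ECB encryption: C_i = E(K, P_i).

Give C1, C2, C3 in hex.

C1: E(K, 0x76) = 0x6B.
C2: E(K, 0xF4) = 0xE9.
C3: E(K, 0x6D) = 0x62.

C1 = 0x6B, C2 = 0xE9, C3 = 0x62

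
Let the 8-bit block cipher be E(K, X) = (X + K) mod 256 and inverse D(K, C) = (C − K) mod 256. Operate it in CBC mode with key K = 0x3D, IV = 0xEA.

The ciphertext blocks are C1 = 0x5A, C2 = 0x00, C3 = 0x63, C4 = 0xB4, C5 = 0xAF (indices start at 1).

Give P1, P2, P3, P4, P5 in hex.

P1 = 0xF7, P2 = 0x99, P3 = 0x26, P4 = 0x14, P5 = 0xC6

CBC decryption: P_i = D(K, C_i) ⊕ C_{i−1}, with C_{0} = IV.
P1: D(K, 0x5A) = 0x1D; 0x1D ⊕ 0xEA = 0xF7.
P2: D(K, 0x00) = 0xC3; 0xC3 ⊕ 0x5A = 0x99.
P3: D(K, 0x63) = 0x26; 0x26 ⊕ 0x00 = 0x26.
P4: D(K, 0xB4) = 0x77; 0x77 ⊕ 0x63 = 0x14.
P5: D(K, 0xAF) = 0x72; 0x72 ⊕ 0xB4 = 0xC6.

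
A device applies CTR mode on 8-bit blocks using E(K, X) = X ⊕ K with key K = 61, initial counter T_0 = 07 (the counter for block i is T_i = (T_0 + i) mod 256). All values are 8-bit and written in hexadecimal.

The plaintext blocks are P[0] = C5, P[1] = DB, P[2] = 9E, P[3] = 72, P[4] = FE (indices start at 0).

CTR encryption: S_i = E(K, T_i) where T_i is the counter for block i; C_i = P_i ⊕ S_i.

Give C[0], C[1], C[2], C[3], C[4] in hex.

C[0]: T = 07, S = E(K, T) = 66; C5 ⊕ 66 = A3.
C[1]: T = 08, S = E(K, T) = 69; DB ⊕ 69 = B2.
C[2]: T = 09, S = E(K, T) = 68; 9E ⊕ 68 = F6.
C[3]: T = 0A, S = E(K, T) = 6B; 72 ⊕ 6B = 19.
C[4]: T = 0B, S = E(K, T) = 6A; FE ⊕ 6A = 94.

C[0] = A3, C[1] = B2, C[2] = F6, C[3] = 19, C[4] = 94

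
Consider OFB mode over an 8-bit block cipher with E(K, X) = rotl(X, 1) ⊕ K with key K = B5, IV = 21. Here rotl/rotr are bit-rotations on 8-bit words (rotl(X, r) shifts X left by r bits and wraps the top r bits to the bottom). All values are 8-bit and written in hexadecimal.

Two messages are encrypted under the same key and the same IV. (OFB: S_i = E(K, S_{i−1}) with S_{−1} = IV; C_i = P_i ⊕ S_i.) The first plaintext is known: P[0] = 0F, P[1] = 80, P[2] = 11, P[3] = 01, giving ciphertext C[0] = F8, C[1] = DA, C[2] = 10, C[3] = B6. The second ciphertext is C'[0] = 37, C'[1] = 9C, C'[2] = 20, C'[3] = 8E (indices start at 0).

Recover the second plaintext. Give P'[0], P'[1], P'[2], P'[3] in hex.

P'[0] = C0, P'[1] = C6, P'[2] = 21, P'[3] = 39

In OFB with a reused IV, both messages share the same keystream S_i, so C_i ⊕ C'_i = P_i ⊕ P'_i and thus P'_i = P_i ⊕ C_i ⊕ C'_i.
P'[0]: 0F ⊕ F8 ⊕ 37 = C0.
P'[1]: 80 ⊕ DA ⊕ 9C = C6.
P'[2]: 11 ⊕ 10 ⊕ 20 = 21.
P'[3]: 01 ⊕ B6 ⊕ 8E = 39.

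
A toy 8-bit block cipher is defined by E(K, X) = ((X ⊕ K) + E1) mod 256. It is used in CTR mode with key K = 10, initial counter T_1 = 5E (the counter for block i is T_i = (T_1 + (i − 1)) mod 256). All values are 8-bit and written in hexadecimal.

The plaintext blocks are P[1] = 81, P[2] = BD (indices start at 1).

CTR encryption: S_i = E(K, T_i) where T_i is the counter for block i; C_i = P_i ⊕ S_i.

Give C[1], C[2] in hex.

C[1]: T = 5E, S = E(K, T) = 2F; 81 ⊕ 2F = AE.
C[2]: T = 5F, S = E(K, T) = 30; BD ⊕ 30 = 8D.

C[1] = AE, C[2] = 8D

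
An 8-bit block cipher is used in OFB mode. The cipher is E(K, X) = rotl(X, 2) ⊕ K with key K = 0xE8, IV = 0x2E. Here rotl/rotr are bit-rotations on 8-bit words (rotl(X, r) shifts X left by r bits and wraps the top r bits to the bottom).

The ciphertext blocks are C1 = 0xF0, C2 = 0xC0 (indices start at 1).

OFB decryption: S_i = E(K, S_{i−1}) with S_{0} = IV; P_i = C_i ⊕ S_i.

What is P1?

P1: S = E(K, 0x2E) = 0x50; 0xF0 ⊕ 0x50 = 0xA0.

P1 = 0xA0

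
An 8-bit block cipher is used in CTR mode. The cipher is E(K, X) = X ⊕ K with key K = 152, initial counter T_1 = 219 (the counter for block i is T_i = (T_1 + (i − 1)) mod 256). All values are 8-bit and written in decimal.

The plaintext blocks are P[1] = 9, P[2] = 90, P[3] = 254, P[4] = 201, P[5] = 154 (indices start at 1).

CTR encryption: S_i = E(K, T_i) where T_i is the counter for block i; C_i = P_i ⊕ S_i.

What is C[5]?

C[5] = 221

C[1]: T = 219, S = E(K, T) = 67; 9 ⊕ 67 = 74.
C[2]: T = 220, S = E(K, T) = 68; 90 ⊕ 68 = 30.
C[3]: T = 221, S = E(K, T) = 69; 254 ⊕ 69 = 187.
C[4]: T = 222, S = E(K, T) = 70; 201 ⊕ 70 = 143.
C[5]: T = 223, S = E(K, T) = 71; 154 ⊕ 71 = 221.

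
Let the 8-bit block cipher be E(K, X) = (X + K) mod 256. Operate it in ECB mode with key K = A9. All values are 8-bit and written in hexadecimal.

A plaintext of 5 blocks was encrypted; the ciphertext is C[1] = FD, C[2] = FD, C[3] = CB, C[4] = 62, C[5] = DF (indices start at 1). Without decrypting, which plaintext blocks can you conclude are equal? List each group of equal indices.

ECB encrypts each block independently with the same key, so equal ciphertext blocks imply equal plaintext blocks.
C[1] = C[2] = FD, so P[1] = P[2].

P[1] = P[2]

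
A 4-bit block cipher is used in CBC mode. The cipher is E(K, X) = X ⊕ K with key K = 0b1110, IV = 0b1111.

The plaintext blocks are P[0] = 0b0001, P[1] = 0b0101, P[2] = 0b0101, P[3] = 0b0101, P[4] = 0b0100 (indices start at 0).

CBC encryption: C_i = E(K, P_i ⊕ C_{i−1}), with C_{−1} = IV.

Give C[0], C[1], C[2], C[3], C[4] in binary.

C[0]: P[0] ⊕ 0b1111 = 0b1110; E(K, 0b1110) = 0b0000.
C[1]: P[1] ⊕ 0b0000 = 0b0101; E(K, 0b0101) = 0b1011.
C[2]: P[2] ⊕ 0b1011 = 0b1110; E(K, 0b1110) = 0b0000.
C[3]: P[3] ⊕ 0b0000 = 0b0101; E(K, 0b0101) = 0b1011.
C[4]: P[4] ⊕ 0b1011 = 0b1111; E(K, 0b1111) = 0b0001.

C[0] = 0b0000, C[1] = 0b1011, C[2] = 0b0000, C[3] = 0b1011, C[4] = 0b0001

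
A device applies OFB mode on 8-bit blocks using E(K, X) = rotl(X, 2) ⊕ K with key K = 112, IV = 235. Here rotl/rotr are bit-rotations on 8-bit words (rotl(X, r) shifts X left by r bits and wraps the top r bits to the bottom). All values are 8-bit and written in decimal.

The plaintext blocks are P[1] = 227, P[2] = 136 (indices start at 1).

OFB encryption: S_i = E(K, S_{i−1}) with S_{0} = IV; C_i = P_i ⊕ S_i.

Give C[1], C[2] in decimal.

C[1]: S = E(K, 235) = 223; 227 ⊕ 223 = 60.
C[2]: S = E(K, 223) = 15; 136 ⊕ 15 = 135.

C[1] = 60, C[2] = 135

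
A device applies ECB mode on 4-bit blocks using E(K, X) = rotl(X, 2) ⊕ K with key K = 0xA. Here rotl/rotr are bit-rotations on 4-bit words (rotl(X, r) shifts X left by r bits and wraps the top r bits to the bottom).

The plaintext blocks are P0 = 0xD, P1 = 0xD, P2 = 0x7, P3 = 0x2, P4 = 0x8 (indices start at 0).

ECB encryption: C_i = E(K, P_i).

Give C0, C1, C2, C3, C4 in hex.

C0: E(K, 0xD) = 0xD.
C1: E(K, 0xD) = 0xD.
C2: E(K, 0x7) = 0x7.
C3: E(K, 0x2) = 0x2.
C4: E(K, 0x8) = 0x8.

C0 = 0xD, C1 = 0xD, C2 = 0x7, C3 = 0x2, C4 = 0x8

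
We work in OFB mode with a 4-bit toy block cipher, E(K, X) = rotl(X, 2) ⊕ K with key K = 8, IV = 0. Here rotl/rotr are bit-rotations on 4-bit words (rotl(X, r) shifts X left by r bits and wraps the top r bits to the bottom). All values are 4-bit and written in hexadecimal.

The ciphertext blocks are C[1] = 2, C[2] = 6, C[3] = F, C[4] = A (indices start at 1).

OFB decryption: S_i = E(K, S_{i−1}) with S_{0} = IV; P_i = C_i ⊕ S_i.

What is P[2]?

P[2] = C

P[1]: S = E(K, 0) = 8; 2 ⊕ 8 = A.
P[2]: S = E(K, 8) = A; 6 ⊕ A = C.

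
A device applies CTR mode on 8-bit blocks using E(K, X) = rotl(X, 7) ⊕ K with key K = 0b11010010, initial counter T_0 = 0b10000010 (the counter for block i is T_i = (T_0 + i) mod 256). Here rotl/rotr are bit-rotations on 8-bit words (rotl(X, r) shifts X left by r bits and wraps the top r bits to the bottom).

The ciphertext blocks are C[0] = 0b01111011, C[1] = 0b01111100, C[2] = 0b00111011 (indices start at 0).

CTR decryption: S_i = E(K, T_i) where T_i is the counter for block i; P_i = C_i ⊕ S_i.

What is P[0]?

P[0]: T = 0b10000010, S = E(K, T) = 0b10010011; 0b01111011 ⊕ 0b10010011 = 0b11101000.

P[0] = 0b11101000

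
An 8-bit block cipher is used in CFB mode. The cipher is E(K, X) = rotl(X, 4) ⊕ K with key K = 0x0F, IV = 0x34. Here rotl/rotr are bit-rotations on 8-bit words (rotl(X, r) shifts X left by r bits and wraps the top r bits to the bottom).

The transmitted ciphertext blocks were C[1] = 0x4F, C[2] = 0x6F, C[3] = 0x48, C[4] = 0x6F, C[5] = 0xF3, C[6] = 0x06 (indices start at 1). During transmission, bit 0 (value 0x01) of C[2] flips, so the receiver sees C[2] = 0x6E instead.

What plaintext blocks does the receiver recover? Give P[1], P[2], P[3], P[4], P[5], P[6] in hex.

CFB decryption: P_i = C_i ⊕ E(K, C_{i−1}), with C_{0} = IV.
Only C[2] changed, to 0x6E. In CFB, a change in C_i flips the same bit in P_i and garbles P_{i+1}. Decrypting the received ciphertext:
P[1]: E(K, 0x34) = 0x4C; 0x4F ⊕ 0x4C = 0x03.
P[2]: E(K, 0x4F) = 0xFB; 0x6E ⊕ 0xFB = 0x95.
P[3]: E(K, 0x6E) = 0xE9; 0x48 ⊕ 0xE9 = 0xA1.
P[4]: E(K, 0x48) = 0x8B; 0x6F ⊕ 0x8B = 0xE4.
P[5]: E(K, 0x6F) = 0xF9; 0xF3 ⊕ 0xF9 = 0x0A.
P[6]: E(K, 0xF3) = 0x30; 0x06 ⊕ 0x30 = 0x36.
Blocks that differ from the original plaintext: P[2], P[3].

P[1] = 0x03, P[2] = 0x95, P[3] = 0xA1, P[4] = 0xE4, P[5] = 0x0A, P[6] = 0x36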